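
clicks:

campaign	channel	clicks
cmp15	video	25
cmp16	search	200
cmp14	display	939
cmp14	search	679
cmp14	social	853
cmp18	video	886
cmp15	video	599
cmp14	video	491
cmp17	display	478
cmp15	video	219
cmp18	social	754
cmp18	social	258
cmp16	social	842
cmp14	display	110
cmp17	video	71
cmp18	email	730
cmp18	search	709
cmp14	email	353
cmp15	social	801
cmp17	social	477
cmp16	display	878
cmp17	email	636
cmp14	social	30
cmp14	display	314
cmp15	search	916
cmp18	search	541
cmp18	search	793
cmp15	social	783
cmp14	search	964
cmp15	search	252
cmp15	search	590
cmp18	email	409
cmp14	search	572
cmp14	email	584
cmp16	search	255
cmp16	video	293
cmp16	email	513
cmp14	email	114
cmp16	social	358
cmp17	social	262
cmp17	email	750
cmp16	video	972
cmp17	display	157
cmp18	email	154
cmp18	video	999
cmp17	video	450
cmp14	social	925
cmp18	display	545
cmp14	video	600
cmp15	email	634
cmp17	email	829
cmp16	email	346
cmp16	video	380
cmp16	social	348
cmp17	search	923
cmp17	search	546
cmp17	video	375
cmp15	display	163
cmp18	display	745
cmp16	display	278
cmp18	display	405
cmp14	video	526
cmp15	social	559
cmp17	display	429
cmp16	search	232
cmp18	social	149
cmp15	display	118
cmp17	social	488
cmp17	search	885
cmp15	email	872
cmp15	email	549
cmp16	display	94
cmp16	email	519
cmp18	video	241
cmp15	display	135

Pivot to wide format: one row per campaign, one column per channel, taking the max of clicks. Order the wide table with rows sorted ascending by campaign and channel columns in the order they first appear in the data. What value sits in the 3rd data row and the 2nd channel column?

With rows sorted ascending by campaign, row 3 is campaign=cmp16. channel columns in first-appearance order: video, search, display, social, email; column 2 is search.
Long rows with campaign=cmp16, channel=search: max(200, 255, 232) = 255.

255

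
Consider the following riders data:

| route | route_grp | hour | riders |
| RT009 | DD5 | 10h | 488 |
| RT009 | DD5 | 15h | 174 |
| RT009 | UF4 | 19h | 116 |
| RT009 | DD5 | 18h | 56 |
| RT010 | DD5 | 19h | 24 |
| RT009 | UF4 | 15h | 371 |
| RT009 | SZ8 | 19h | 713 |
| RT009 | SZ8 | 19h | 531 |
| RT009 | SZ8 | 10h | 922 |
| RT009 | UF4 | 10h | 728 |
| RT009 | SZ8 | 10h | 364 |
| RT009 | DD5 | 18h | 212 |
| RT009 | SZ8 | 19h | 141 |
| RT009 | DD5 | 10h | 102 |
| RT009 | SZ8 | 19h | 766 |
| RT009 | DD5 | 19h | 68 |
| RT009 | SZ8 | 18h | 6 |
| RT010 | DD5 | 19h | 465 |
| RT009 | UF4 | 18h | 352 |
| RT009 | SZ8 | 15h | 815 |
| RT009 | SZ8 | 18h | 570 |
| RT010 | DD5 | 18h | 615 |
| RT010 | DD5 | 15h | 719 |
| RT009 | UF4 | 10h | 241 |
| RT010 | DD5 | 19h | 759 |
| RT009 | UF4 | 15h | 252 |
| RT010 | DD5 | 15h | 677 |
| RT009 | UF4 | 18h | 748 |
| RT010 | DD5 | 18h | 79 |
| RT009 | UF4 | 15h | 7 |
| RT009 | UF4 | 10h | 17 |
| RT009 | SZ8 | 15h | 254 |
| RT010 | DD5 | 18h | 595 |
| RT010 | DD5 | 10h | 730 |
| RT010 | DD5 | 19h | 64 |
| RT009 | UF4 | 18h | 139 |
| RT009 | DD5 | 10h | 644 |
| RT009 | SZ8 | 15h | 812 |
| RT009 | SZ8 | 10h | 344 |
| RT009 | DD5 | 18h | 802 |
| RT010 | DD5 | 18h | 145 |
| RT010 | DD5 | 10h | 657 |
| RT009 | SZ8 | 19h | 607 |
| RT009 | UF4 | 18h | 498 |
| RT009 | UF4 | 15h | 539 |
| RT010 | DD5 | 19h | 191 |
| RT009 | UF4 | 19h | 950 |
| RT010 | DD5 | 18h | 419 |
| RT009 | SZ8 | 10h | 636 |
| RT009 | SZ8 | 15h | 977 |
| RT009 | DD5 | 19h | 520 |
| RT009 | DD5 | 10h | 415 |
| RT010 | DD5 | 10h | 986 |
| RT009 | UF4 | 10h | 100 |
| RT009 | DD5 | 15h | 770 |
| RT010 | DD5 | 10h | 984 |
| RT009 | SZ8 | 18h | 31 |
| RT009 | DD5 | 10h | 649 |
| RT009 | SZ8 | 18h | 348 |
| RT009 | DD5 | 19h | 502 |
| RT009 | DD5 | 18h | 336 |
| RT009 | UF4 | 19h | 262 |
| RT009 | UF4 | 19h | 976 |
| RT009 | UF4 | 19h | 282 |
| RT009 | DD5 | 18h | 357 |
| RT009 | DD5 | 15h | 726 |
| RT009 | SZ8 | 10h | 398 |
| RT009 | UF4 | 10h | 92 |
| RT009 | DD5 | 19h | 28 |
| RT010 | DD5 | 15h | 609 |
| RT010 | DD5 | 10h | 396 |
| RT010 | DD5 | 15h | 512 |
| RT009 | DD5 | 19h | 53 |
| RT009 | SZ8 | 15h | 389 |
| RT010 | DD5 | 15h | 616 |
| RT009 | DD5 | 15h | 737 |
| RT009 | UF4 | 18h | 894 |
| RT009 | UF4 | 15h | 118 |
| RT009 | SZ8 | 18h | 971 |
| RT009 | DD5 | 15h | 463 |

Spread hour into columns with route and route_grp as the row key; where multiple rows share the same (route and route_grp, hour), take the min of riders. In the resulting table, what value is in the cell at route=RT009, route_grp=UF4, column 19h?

Rows with route=RT009, route_grp=UF4 and hour=19h: riders values are 116, 950, 262, 976, 282.
min(116, 950, 262, 976, 282) = 116.

116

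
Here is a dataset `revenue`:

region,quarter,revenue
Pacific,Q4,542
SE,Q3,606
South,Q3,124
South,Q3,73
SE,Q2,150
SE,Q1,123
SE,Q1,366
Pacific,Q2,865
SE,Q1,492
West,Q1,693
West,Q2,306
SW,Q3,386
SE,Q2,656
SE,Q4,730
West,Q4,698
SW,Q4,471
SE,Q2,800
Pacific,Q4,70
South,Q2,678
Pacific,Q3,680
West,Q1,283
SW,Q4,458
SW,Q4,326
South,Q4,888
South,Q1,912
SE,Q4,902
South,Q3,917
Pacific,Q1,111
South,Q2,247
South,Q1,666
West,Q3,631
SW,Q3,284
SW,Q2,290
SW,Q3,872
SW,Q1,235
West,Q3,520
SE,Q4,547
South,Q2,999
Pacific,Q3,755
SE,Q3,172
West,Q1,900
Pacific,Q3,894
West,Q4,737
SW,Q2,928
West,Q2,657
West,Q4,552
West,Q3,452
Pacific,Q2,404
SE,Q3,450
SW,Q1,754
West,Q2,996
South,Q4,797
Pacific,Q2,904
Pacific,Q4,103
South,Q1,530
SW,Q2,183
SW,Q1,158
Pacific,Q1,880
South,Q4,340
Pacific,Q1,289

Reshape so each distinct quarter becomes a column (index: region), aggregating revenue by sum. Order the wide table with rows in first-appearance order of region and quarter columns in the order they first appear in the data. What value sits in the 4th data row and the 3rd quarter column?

1959

With rows in first-appearance order of region, row 4 is region=West. quarter columns in first-appearance order: Q4, Q3, Q2, Q1; column 3 is Q2.
Long rows with region=West, quarter=Q2: 306 + 657 + 996 = 1959.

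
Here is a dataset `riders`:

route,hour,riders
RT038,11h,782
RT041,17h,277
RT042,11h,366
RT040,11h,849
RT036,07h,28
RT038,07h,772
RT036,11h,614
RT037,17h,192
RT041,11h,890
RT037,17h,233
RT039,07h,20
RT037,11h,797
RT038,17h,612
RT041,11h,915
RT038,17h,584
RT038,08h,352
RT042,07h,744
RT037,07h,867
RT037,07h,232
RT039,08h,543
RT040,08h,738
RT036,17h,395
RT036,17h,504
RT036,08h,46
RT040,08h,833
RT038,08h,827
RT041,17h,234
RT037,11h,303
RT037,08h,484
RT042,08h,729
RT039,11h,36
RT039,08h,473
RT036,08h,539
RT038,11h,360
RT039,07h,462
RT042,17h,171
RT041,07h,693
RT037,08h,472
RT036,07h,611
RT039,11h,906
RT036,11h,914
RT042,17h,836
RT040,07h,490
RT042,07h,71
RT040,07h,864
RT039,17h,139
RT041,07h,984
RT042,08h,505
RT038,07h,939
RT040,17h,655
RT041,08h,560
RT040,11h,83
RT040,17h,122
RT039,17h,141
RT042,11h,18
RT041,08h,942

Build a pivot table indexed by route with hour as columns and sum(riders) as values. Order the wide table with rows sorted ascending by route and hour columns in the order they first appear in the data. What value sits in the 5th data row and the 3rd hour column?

With rows sorted ascending by route, row 5 is route=RT040. hour columns in first-appearance order: 11h, 17h, 07h, 08h; column 3 is 07h.
Long rows with route=RT040, hour=07h: 490 + 864 = 1354.

1354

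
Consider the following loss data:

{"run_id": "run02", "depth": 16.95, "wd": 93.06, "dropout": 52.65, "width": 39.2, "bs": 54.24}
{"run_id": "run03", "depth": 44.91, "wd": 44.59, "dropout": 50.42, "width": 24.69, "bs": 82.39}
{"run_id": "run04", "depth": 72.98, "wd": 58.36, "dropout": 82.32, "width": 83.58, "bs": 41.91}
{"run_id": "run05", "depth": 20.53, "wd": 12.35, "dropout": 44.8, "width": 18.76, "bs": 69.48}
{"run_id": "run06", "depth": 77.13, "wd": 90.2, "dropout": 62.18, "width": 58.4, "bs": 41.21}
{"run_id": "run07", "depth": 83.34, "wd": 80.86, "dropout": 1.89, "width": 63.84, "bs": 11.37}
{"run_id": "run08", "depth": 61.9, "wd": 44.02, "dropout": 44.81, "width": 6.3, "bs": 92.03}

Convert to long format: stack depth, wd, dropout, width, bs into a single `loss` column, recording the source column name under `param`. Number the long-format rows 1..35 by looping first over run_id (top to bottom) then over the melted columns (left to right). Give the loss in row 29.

35 rows total (7 × 5). Row 29: index ⌊(29-1)/5⌋ = 5 into run_id → run07; (29-1) mod 5 = 3 into the melted columns → width.
So row 29 is (run07, width, 63.84); loss = 63.84.

63.84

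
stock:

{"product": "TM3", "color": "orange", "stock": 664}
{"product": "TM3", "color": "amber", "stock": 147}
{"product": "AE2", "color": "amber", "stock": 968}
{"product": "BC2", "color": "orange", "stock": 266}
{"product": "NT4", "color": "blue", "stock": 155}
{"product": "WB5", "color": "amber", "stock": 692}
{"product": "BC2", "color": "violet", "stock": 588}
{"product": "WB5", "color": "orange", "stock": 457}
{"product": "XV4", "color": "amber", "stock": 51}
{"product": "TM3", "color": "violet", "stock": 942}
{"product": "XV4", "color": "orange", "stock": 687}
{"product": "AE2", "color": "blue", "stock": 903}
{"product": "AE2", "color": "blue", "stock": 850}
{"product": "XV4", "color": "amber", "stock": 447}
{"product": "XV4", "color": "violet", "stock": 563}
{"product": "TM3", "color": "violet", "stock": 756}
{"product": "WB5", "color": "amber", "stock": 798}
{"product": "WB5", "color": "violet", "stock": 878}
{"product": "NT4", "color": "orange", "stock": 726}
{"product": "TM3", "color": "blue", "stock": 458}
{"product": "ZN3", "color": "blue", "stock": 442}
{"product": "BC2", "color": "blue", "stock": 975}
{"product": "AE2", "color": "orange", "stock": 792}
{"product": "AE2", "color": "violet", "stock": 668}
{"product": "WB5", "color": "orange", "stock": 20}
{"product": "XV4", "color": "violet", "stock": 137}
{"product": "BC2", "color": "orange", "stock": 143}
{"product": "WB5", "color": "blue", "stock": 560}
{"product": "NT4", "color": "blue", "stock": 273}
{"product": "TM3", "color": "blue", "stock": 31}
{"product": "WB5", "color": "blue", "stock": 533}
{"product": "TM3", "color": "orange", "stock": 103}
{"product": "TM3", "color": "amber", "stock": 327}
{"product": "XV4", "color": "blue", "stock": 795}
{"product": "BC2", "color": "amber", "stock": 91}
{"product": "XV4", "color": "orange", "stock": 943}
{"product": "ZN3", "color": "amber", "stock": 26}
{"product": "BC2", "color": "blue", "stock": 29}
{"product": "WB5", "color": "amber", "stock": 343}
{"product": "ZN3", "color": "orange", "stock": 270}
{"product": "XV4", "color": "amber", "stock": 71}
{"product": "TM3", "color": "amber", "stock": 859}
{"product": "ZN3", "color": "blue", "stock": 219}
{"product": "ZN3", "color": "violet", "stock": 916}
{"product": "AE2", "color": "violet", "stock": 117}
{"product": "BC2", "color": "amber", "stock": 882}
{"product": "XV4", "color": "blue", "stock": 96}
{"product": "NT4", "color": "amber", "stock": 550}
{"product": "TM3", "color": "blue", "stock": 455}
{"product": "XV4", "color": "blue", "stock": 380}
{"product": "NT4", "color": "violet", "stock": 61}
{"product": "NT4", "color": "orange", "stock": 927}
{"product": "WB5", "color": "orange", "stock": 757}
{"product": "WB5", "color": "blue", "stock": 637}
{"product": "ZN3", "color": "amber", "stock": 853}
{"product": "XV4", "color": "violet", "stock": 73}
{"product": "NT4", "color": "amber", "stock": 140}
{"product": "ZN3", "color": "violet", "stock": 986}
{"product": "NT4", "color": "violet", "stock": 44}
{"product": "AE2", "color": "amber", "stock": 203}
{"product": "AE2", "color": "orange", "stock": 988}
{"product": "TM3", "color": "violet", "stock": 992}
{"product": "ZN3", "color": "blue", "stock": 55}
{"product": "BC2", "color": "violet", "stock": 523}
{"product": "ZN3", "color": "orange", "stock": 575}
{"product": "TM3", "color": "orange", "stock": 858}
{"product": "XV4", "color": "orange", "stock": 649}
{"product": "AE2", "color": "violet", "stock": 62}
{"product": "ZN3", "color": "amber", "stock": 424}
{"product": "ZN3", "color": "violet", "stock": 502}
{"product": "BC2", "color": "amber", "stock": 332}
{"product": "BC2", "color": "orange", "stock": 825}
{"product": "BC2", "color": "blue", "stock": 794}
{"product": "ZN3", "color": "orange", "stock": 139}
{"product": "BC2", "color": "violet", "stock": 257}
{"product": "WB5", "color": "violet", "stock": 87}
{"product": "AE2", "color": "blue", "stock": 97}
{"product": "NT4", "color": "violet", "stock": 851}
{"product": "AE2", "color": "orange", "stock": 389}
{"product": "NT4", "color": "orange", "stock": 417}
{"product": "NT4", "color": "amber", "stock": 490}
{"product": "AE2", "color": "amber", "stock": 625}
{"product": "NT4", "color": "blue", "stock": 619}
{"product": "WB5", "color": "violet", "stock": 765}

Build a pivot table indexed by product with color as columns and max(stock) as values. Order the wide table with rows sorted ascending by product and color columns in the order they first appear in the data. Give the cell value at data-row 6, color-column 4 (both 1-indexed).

563

With rows sorted ascending by product, row 6 is product=XV4. color columns in first-appearance order: orange, amber, blue, violet; column 4 is violet.
Long rows with product=XV4, color=violet: max(563, 137, 73) = 563.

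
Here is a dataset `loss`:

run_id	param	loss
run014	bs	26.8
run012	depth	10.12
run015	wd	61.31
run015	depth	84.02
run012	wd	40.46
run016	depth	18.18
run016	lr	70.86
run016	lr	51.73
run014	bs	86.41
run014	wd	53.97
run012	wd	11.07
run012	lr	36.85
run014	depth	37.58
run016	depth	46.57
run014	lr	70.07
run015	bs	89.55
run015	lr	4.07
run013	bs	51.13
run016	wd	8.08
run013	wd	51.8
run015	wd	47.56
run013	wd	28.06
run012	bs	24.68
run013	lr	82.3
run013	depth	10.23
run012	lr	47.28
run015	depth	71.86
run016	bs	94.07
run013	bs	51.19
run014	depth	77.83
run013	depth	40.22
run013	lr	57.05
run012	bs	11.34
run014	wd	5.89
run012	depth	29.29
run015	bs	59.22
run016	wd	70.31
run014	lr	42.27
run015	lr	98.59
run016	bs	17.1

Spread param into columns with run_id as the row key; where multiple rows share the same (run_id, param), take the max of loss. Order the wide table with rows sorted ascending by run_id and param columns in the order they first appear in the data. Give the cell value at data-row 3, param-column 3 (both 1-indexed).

With rows sorted ascending by run_id, row 3 is run_id=run014. param columns in first-appearance order: bs, depth, wd, lr; column 3 is wd.
Long rows with run_id=run014, param=wd: max(53.97, 5.89) = 53.97.

53.97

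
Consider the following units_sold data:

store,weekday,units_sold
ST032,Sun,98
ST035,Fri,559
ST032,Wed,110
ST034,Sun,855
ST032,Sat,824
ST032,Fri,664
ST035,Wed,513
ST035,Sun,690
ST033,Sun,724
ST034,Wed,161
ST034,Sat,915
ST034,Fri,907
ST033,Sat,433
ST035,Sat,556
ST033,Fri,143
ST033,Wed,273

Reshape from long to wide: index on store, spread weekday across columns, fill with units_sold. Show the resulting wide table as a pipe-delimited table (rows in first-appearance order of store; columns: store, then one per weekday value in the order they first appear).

| store | Sun | Fri | Wed | Sat |
| ST032 | 98 | 664 | 110 | 824 |
| ST035 | 690 | 559 | 513 | 556 |
| ST034 | 855 | 907 | 161 | 915 |
| ST033 | 724 | 143 | 273 | 433 |

Columns: store plus the 4 distinct weekday values (Sun, Fri, Wed, Sat).
For example, row ST032 column Sun takes units_sold=98 from the long row (ST032, Sun).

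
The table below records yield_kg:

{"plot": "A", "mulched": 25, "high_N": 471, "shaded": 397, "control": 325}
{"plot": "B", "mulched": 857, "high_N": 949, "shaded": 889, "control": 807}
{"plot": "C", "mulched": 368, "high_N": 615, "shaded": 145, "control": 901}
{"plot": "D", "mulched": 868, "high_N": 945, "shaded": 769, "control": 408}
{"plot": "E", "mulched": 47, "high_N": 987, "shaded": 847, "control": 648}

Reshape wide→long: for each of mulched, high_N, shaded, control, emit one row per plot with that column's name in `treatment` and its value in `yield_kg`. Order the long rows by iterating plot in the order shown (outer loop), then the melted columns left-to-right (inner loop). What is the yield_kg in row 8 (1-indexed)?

20 rows total (5 × 4). Row 8: index ⌊(8-1)/4⌋ = 1 into plot → B; (8-1) mod 4 = 3 into the melted columns → control.
So row 8 is (B, control, 807); yield_kg = 807.

807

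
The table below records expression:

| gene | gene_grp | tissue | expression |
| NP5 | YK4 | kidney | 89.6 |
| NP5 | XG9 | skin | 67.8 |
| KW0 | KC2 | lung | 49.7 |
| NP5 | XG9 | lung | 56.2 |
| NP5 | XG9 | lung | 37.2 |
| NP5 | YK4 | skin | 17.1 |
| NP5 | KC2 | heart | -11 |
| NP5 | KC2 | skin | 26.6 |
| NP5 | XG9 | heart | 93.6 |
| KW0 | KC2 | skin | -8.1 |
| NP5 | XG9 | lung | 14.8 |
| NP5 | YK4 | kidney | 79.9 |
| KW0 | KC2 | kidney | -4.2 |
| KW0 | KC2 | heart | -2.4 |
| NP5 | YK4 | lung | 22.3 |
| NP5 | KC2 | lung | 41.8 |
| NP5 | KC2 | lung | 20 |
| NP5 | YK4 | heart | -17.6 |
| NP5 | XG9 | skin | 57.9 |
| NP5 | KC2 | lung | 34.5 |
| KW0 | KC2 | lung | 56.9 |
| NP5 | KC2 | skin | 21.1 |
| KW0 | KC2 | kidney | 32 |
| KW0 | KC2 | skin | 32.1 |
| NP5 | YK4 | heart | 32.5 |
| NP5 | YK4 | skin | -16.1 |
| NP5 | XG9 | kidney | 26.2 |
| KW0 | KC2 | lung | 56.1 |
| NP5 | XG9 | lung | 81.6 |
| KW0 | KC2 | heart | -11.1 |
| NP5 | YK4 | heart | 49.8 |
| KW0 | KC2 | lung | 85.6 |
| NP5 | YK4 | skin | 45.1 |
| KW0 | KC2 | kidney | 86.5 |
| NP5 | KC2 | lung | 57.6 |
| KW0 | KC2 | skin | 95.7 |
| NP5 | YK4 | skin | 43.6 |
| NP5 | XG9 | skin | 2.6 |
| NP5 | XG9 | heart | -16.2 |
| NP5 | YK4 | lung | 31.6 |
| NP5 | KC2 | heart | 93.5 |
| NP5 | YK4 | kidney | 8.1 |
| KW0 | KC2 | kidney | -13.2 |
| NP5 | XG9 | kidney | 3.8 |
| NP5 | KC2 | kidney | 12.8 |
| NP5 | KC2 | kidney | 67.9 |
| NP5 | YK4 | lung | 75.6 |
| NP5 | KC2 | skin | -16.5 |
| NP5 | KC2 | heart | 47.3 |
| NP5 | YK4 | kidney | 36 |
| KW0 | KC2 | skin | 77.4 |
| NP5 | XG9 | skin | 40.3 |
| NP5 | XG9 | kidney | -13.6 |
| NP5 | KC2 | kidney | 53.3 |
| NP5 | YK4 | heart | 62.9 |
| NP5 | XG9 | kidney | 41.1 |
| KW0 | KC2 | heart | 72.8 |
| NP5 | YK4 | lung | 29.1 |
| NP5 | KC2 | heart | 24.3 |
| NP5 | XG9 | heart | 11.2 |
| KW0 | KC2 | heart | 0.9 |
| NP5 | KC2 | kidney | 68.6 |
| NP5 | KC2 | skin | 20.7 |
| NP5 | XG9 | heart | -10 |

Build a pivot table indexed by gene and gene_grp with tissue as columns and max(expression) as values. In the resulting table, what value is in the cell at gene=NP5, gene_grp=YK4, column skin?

45.1

Rows with gene=NP5, gene_grp=YK4 and tissue=skin: expression values are 17.1, -16.1, 45.1, 43.6.
max(17.1, -16.1, 45.1, 43.6) = 45.1.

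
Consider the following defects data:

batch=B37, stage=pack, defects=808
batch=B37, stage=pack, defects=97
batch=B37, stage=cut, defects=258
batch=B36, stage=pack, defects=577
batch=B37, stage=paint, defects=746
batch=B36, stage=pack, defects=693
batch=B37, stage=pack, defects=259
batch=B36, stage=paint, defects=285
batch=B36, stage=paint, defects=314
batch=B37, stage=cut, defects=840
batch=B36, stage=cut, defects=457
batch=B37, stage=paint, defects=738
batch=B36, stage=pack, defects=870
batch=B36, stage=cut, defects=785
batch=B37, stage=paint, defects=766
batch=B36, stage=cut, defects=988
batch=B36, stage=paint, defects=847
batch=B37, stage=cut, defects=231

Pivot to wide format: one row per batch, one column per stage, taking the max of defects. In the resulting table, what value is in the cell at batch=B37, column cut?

840

Rows with batch=B37 and stage=cut: defects values are 258, 840, 231.
max(258, 840, 231) = 840.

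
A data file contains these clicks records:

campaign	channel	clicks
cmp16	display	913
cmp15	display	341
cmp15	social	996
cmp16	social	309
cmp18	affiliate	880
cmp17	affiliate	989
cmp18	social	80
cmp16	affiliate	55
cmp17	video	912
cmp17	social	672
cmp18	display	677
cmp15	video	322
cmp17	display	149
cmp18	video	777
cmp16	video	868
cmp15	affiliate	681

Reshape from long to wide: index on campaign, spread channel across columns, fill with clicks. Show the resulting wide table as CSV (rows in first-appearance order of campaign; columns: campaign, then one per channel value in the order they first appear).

Columns: campaign plus the 4 distinct channel values (display, social, affiliate, video).
For example, row cmp16 column display takes clicks=913 from the long row (cmp16, display).

campaign,display,social,affiliate,video
cmp16,913,309,55,868
cmp15,341,996,681,322
cmp18,677,80,880,777
cmp17,149,672,989,912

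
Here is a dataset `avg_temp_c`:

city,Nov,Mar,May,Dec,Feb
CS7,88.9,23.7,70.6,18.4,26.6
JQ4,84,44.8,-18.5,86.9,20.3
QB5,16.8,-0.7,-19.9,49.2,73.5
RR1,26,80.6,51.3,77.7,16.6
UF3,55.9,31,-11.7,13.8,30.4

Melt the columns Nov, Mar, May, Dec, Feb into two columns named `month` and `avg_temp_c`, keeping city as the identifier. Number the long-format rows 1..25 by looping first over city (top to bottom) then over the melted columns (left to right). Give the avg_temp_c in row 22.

25 rows total (5 × 5). Row 22: index ⌊(22-1)/5⌋ = 4 into city → UF3; (22-1) mod 5 = 1 into the melted columns → Mar.
So row 22 is (UF3, Mar, 31); avg_temp_c = 31.

31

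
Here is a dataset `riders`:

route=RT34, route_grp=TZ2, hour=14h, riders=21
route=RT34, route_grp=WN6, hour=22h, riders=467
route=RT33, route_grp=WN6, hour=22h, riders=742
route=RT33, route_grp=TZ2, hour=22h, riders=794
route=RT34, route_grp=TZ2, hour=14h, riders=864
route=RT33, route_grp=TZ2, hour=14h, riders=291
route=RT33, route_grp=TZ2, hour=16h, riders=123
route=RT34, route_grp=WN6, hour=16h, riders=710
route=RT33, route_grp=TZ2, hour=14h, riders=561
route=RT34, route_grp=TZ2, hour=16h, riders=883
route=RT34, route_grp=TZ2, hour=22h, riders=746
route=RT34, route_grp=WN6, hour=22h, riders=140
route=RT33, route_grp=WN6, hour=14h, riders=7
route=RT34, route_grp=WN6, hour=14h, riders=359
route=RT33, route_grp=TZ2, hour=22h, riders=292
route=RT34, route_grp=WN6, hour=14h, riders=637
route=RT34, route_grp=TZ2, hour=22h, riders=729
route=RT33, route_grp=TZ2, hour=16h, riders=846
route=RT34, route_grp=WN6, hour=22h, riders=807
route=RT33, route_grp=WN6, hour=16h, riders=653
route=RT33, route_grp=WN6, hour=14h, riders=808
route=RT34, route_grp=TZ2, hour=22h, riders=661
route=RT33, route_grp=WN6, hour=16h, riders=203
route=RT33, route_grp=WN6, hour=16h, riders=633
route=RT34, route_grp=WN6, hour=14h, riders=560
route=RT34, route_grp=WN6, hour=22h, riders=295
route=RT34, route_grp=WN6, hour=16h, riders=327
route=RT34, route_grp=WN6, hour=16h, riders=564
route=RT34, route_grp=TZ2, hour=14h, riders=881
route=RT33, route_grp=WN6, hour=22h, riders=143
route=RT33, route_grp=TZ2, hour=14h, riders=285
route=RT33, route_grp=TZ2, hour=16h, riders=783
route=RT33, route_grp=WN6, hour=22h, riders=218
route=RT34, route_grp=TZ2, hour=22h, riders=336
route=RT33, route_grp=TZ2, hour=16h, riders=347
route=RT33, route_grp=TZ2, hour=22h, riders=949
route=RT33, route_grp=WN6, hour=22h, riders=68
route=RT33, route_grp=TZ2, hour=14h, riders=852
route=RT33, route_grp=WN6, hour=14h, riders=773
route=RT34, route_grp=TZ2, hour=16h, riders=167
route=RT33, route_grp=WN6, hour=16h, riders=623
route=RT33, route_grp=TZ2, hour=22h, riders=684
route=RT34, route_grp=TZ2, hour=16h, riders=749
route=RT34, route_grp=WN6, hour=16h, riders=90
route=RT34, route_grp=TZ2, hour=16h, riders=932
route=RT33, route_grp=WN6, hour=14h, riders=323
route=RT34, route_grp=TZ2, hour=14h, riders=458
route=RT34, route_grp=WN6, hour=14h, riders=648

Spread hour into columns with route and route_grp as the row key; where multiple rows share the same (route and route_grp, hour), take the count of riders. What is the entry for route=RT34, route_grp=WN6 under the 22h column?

Rows with route=RT34, route_grp=WN6 and hour=22h: riders values are 467, 140, 807, 295.
4 rows match — count = 4.

4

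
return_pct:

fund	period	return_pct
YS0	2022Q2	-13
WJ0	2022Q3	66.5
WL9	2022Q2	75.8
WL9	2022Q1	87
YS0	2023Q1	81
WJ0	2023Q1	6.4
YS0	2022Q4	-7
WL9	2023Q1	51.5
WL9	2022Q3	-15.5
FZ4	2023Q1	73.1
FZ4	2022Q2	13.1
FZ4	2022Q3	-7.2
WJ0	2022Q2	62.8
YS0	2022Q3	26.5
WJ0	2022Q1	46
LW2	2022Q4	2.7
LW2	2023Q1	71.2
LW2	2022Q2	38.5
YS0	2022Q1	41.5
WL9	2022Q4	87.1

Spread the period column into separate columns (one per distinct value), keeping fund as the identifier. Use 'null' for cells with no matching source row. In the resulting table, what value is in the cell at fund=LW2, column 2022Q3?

No long-format row has fund=LW2 and period=2022Q3, so the cell is null.

null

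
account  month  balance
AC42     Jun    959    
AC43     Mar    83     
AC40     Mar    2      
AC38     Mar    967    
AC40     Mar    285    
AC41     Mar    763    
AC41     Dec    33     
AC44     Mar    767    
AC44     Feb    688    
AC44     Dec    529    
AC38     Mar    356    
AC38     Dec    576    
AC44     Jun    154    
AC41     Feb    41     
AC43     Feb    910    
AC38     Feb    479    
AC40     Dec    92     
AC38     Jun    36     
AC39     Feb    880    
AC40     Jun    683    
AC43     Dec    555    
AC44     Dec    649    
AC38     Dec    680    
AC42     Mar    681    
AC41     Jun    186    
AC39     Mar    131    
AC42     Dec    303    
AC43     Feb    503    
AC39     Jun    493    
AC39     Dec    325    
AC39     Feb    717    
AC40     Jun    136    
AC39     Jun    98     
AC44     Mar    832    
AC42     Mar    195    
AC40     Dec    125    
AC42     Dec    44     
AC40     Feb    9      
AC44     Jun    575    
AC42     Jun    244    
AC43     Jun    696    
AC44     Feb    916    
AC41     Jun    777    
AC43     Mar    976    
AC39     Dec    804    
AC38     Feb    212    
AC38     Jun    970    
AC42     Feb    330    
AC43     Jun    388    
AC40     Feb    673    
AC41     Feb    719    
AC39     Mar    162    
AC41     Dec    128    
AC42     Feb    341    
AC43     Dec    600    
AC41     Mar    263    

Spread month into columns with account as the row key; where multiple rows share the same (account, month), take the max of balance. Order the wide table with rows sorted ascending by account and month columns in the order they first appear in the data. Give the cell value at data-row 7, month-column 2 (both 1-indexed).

832

With rows sorted ascending by account, row 7 is account=AC44. month columns in first-appearance order: Jun, Mar, Dec, Feb; column 2 is Mar.
Long rows with account=AC44, month=Mar: max(767, 832) = 832.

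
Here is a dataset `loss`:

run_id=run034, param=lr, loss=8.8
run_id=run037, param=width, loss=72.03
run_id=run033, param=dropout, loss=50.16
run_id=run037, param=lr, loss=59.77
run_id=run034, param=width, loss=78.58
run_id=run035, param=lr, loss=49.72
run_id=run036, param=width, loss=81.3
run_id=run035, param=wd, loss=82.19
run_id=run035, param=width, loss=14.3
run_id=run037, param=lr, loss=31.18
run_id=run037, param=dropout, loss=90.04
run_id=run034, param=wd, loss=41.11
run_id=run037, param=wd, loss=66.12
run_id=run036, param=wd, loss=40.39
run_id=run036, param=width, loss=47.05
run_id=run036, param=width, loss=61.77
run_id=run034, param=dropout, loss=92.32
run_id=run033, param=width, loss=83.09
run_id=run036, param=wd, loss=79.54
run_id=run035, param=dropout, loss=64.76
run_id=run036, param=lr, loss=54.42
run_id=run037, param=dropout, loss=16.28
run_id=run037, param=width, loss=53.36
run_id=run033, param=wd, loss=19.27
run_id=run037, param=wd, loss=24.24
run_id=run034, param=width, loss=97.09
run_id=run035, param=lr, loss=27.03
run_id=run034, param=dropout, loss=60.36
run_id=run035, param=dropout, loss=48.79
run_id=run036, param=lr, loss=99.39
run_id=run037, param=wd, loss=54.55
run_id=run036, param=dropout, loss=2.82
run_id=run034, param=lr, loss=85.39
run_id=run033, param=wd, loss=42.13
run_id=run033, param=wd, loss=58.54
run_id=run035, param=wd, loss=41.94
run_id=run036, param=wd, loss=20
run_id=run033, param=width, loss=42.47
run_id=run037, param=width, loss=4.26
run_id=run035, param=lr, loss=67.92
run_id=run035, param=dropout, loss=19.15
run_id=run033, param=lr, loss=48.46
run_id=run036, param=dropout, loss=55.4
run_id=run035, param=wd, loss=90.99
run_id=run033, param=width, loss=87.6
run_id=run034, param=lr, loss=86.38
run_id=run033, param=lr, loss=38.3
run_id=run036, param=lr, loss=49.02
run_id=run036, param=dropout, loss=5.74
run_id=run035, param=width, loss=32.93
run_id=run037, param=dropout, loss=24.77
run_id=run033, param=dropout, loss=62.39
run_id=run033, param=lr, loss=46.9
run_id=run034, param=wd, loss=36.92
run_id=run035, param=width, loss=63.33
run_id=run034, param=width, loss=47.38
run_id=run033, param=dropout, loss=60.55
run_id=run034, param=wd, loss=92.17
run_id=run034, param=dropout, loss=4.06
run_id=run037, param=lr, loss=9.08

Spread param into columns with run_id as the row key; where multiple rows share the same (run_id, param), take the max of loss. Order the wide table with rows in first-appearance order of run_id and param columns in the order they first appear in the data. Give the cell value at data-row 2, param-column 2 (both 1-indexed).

With rows in first-appearance order of run_id, row 2 is run_id=run037. param columns in first-appearance order: lr, width, dropout, wd; column 2 is width.
Long rows with run_id=run037, param=width: max(72.03, 53.36, 4.26) = 72.03.

72.03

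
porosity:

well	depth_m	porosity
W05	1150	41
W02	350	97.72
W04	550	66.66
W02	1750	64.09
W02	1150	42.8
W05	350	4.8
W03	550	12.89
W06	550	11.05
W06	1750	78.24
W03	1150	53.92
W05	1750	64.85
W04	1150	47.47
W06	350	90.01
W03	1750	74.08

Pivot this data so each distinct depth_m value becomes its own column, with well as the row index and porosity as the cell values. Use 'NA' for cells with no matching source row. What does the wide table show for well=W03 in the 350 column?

No long-format row has well=W03 and depth_m=350, so the cell is NA.

NA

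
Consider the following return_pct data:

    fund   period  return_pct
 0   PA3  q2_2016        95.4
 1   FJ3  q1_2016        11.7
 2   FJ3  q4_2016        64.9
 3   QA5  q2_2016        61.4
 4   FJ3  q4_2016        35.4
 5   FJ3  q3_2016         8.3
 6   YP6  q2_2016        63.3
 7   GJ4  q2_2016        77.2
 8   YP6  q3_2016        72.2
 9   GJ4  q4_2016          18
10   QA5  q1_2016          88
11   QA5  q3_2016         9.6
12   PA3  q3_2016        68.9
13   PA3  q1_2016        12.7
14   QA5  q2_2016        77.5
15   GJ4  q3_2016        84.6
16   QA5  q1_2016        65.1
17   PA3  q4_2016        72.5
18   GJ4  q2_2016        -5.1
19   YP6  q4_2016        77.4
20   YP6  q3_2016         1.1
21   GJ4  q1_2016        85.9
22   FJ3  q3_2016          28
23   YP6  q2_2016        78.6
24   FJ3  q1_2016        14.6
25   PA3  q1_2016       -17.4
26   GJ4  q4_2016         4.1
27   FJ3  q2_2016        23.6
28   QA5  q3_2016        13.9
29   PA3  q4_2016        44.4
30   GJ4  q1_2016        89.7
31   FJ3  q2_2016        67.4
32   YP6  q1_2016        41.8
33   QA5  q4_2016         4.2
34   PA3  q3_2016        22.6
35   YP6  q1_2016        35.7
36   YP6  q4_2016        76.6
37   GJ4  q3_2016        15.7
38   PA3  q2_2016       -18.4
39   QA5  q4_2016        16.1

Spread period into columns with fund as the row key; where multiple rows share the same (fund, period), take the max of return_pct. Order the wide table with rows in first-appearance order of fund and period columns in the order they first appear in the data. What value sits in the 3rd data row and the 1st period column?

With rows in first-appearance order of fund, row 3 is fund=QA5. period columns in first-appearance order: q2_2016, q1_2016, q4_2016, q3_2016; column 1 is q2_2016.
Long rows with fund=QA5, period=q2_2016: max(61.4, 77.5) = 77.5.

77.5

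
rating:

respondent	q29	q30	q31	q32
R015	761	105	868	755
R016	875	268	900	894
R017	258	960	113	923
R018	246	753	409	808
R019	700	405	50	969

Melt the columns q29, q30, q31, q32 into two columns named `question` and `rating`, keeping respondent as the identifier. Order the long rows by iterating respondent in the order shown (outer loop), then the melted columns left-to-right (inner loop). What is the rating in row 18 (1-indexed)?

405

20 rows total (5 × 4). Row 18: index ⌊(18-1)/4⌋ = 4 into respondent → R019; (18-1) mod 4 = 1 into the melted columns → q30.
So row 18 is (R019, q30, 405); rating = 405.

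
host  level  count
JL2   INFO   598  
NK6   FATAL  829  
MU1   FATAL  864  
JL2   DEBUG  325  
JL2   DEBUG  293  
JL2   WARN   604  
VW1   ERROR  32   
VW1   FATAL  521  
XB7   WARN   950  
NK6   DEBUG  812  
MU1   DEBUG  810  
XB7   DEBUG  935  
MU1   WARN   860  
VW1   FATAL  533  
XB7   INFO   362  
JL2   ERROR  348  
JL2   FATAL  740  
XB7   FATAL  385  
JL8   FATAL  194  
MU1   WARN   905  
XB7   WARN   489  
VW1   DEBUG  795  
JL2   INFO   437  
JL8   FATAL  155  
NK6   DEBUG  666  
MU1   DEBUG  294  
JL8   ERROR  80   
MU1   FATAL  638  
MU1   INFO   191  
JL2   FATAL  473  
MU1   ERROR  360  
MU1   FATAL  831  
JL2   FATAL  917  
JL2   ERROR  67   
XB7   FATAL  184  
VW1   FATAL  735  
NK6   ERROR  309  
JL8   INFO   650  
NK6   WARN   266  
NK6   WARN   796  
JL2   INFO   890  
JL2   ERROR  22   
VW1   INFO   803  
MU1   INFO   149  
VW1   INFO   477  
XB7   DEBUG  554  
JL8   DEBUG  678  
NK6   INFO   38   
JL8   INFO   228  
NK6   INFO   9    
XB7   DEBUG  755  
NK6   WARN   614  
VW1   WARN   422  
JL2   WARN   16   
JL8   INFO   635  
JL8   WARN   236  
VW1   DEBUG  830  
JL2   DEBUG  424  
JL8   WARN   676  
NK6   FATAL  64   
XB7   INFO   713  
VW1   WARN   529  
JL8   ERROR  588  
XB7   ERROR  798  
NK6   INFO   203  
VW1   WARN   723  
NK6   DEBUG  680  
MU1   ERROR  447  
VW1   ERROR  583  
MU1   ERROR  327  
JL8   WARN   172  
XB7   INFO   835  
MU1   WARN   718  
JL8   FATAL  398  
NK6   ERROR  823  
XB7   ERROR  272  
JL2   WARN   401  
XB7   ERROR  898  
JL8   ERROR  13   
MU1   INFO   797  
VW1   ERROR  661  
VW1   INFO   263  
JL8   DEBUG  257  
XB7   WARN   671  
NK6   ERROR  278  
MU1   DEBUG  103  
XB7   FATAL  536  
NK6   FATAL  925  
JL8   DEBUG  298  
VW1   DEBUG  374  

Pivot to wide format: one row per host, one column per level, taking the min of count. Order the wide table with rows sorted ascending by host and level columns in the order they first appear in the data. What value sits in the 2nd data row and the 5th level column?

13

With rows sorted ascending by host, row 2 is host=JL8. level columns in first-appearance order: INFO, FATAL, DEBUG, WARN, ERROR; column 5 is ERROR.
Long rows with host=JL8, level=ERROR: min(80, 588, 13) = 13.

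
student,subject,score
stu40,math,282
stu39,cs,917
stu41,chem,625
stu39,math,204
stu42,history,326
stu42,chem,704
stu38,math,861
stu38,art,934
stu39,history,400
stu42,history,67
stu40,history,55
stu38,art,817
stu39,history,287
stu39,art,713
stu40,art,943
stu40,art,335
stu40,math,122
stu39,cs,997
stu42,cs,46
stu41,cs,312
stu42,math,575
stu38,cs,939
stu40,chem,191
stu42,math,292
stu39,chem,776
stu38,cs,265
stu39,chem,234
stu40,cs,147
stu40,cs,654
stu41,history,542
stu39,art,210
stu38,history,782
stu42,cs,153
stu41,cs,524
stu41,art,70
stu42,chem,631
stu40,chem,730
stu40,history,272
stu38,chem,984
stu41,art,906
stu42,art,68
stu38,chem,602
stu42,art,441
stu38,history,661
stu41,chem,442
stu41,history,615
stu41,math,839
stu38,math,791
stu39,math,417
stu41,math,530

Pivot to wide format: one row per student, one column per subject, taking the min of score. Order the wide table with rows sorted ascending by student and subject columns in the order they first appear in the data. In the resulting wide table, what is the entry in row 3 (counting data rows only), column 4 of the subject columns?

55

With rows sorted ascending by student, row 3 is student=stu40. subject columns in first-appearance order: math, cs, chem, history, art; column 4 is history.
Long rows with student=stu40, subject=history: min(55, 272) = 55.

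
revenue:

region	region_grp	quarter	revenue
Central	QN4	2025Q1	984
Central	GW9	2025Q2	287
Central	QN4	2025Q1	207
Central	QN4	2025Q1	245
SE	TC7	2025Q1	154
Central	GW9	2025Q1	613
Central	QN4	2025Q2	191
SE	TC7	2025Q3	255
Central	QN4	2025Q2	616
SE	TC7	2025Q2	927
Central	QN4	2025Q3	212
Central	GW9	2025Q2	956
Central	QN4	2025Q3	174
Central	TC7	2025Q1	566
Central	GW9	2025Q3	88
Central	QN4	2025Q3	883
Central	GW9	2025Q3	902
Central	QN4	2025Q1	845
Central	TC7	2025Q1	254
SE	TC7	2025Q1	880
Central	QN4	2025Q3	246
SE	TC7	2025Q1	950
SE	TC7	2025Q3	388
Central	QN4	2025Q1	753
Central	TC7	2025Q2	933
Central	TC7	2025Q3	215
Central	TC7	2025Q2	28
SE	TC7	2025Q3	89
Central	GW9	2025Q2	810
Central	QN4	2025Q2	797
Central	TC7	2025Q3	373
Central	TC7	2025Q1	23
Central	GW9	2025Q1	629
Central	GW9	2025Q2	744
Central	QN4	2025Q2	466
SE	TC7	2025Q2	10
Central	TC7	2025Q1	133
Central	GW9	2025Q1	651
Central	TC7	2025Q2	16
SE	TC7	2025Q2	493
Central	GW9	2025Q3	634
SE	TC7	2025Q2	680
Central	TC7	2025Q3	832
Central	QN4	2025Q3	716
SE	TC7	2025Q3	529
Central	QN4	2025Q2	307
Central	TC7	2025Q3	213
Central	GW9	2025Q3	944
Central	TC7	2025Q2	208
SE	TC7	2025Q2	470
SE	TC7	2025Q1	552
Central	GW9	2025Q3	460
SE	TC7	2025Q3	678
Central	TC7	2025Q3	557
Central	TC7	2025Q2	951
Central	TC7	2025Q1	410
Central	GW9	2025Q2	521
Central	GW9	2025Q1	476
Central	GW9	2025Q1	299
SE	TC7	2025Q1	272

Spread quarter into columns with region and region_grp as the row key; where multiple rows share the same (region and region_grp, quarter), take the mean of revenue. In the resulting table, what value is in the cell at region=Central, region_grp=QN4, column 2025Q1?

Rows with region=Central, region_grp=QN4 and quarter=2025Q1: revenue values are 984, 207, 245, 845, 753.
(984 + 207 + 245 + 845 + 753) / 5 = 606.80.

606.80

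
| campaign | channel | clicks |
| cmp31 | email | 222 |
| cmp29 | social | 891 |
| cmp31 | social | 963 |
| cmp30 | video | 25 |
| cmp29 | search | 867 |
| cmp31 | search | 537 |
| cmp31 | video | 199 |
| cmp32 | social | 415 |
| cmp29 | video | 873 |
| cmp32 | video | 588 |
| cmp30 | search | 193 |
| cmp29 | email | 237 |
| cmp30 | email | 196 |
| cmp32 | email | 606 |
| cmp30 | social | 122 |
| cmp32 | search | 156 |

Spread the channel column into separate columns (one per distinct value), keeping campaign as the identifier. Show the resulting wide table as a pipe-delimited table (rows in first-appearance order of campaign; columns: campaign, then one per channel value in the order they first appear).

Columns: campaign plus the 4 distinct channel values (email, social, video, search).
For example, row cmp31 column email takes clicks=222 from the long row (cmp31, email).

| campaign | email | social | video | search |
| cmp31 | 222 | 963 | 199 | 537 |
| cmp29 | 237 | 891 | 873 | 867 |
| cmp30 | 196 | 122 | 25 | 193 |
| cmp32 | 606 | 415 | 588 | 156 |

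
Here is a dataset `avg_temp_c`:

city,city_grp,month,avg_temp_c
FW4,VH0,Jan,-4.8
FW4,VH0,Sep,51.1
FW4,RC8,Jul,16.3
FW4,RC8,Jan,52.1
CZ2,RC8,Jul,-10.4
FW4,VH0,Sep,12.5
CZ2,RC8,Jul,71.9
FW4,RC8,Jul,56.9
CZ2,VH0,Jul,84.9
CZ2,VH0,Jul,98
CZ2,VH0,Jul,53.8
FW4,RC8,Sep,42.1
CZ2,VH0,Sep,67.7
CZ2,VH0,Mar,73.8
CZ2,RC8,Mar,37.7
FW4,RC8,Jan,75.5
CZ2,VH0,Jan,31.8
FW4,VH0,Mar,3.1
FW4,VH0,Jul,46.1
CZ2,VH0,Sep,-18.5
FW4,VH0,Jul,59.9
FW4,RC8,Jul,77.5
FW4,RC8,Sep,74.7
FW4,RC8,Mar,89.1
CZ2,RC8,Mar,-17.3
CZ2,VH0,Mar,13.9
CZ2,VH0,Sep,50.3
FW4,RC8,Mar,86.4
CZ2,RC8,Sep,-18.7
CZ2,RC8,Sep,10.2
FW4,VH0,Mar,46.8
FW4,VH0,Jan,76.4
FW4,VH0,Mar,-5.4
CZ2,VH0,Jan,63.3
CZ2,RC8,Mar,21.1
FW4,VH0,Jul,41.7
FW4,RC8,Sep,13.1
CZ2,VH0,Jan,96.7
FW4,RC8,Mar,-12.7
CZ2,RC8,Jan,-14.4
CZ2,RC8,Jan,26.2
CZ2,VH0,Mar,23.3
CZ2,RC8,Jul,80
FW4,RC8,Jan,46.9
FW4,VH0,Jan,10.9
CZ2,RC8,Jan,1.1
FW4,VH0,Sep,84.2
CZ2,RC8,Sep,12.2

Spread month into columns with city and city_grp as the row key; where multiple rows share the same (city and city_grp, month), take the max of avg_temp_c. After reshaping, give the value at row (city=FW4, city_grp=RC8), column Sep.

74.7

Rows with city=FW4, city_grp=RC8 and month=Sep: avg_temp_c values are 42.1, 74.7, 13.1.
max(42.1, 74.7, 13.1) = 74.7.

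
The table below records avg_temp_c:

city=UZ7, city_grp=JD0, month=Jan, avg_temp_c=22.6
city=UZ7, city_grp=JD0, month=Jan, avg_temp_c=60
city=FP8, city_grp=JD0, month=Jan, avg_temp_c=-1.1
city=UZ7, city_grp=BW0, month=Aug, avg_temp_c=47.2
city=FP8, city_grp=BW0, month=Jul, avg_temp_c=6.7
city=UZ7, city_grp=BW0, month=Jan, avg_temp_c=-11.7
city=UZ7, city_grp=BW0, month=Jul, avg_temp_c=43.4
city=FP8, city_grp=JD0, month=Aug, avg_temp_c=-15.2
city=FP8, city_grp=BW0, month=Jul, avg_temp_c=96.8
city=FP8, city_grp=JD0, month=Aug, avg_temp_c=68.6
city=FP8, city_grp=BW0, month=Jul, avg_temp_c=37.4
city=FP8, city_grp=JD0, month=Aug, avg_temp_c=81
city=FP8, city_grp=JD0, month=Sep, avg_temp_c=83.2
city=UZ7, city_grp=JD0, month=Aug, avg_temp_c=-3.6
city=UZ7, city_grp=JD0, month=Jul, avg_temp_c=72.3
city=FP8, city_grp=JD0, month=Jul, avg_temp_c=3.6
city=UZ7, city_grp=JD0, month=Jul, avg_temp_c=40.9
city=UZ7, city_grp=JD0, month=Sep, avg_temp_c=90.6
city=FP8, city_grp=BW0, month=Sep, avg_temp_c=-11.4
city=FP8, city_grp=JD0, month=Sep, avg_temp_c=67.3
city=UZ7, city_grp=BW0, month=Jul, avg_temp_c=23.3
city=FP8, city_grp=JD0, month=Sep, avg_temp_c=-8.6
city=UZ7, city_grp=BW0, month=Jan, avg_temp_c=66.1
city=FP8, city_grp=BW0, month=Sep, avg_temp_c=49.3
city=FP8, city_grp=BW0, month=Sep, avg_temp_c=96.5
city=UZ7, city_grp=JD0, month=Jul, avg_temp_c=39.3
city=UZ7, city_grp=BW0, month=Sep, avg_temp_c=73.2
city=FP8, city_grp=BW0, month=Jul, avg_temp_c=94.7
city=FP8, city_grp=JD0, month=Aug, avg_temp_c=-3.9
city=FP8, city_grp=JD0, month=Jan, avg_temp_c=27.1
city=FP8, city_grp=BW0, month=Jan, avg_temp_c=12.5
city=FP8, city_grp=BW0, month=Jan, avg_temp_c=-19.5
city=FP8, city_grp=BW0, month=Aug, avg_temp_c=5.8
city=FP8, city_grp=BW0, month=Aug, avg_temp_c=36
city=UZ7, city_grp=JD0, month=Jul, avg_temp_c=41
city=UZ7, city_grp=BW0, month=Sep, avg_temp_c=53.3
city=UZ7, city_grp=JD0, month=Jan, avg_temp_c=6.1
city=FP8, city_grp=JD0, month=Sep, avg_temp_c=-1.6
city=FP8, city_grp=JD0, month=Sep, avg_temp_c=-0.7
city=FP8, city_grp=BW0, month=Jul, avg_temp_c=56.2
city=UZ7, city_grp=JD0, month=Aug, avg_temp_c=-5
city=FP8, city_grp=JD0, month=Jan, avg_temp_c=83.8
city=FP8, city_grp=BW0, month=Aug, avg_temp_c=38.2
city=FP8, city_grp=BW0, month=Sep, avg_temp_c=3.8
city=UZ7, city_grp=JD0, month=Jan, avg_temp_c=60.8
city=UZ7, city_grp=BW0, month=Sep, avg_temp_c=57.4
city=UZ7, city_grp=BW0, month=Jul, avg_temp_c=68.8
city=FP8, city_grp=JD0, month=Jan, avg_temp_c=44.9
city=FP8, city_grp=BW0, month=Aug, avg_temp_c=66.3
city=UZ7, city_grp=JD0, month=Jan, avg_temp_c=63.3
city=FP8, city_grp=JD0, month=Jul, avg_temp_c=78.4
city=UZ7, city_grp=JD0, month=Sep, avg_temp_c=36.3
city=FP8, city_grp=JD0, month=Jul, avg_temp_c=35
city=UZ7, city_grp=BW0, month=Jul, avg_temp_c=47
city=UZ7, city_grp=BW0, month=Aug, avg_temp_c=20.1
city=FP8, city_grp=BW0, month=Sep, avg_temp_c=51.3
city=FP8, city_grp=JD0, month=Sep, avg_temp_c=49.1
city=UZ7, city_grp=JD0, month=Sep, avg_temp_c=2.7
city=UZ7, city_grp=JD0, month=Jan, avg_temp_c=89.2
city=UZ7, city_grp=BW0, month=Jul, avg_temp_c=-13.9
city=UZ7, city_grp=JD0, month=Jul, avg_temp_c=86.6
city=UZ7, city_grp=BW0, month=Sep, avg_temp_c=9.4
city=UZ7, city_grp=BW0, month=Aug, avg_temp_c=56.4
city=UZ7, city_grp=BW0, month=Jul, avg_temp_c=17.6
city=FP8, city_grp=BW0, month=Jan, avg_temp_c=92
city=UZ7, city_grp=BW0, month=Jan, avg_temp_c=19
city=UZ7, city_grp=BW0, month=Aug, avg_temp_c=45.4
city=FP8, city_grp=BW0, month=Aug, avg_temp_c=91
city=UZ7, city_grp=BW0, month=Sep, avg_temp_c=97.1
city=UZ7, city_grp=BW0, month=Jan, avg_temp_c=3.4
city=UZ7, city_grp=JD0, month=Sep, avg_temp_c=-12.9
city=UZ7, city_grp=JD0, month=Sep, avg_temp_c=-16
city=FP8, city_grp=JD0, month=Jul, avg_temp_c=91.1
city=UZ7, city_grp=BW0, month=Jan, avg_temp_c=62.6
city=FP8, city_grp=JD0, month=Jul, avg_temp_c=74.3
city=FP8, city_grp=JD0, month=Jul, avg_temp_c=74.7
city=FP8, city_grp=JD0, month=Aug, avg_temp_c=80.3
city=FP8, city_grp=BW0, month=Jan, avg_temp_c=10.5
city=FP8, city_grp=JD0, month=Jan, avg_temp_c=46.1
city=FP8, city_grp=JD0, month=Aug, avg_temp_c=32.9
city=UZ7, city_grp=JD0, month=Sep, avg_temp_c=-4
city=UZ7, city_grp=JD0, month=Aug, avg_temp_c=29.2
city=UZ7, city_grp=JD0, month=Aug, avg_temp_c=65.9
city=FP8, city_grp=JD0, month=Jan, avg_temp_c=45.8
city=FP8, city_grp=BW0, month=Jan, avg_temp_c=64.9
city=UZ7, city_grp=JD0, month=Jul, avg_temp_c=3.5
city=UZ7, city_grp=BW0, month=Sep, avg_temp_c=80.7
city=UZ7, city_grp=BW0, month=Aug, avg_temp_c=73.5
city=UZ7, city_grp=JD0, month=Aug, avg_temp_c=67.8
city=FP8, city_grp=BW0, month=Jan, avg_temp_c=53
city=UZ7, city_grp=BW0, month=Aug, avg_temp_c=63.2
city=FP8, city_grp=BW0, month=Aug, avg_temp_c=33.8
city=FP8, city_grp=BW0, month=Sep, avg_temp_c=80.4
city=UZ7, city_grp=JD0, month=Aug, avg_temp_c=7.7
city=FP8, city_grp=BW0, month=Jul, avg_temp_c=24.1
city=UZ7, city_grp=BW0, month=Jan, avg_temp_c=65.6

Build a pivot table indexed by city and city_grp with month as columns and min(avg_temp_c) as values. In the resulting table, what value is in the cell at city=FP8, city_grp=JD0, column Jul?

Rows with city=FP8, city_grp=JD0 and month=Jul: avg_temp_c values are 3.6, 78.4, 35, 91.1, 74.3, 74.7.
min(3.6, 78.4, 35, 91.1, 74.3, 74.7) = 3.6.

3.6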